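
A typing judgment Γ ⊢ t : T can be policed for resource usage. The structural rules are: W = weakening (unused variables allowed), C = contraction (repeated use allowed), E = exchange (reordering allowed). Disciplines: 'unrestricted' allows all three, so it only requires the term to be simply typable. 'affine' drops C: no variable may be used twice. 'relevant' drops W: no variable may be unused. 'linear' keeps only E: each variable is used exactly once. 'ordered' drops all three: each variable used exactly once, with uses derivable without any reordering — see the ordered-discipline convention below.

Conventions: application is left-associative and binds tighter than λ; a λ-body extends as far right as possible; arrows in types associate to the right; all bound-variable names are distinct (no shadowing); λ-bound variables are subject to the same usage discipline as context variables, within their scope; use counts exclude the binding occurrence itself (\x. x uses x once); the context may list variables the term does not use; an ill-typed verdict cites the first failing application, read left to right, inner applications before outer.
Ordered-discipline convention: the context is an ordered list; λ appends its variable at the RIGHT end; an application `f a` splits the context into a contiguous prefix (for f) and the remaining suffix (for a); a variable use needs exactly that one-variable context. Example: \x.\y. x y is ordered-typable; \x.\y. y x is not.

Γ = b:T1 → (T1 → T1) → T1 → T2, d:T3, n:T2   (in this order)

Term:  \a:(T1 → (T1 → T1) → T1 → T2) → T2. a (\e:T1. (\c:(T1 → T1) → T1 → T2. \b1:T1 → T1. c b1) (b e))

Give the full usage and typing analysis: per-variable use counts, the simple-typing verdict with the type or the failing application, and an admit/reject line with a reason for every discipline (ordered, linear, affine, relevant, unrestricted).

counts: b: 1, d: 0, n: 0, a (λ-bound): 1, e (λ-bound): 1, c (λ-bound): 1, b1 (λ-bound): 1
uses in reading order: a, c, b1, b, e
typing: the term checks, with type ((T1 → (T1 → T1) → T1 → T2) → T2) → T2
ordered ✗ (d, n left unused)
linear ✗ (d, n left unused)
affine ✓ (no duplicate uses among b, d, n, a, e, c, b1)
relevant ✗ (d, n left unused)
unrestricted ✓ (typability at ((T1 → (T1 → T1) → T1 → T2) → T2) → T2 is all that's needed)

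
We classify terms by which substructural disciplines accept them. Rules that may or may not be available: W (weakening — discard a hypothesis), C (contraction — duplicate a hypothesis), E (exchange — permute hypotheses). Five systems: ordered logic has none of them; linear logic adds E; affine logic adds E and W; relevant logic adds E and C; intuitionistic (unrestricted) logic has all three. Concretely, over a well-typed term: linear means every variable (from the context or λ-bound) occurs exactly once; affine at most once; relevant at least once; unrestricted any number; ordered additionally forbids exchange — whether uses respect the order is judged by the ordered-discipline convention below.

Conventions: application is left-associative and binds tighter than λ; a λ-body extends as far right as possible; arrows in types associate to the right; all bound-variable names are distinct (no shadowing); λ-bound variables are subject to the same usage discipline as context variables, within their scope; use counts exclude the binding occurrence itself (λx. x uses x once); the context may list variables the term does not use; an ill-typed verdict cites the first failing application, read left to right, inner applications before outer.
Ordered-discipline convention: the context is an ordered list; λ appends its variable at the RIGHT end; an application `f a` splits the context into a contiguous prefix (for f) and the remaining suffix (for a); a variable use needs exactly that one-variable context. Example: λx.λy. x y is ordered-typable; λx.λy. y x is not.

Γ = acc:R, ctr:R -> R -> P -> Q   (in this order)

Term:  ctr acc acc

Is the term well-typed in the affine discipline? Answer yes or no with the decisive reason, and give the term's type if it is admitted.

no — acc ×2 used more than once (contraction)
usage: acc: 2×; ctr: 1×
uses in reading order: ctr, acc, acc
typing: ✓ — P -> Q
summary: ordered ✗ · linear ✗ · affine ✗ · relevant ✓ · unrestricted ✓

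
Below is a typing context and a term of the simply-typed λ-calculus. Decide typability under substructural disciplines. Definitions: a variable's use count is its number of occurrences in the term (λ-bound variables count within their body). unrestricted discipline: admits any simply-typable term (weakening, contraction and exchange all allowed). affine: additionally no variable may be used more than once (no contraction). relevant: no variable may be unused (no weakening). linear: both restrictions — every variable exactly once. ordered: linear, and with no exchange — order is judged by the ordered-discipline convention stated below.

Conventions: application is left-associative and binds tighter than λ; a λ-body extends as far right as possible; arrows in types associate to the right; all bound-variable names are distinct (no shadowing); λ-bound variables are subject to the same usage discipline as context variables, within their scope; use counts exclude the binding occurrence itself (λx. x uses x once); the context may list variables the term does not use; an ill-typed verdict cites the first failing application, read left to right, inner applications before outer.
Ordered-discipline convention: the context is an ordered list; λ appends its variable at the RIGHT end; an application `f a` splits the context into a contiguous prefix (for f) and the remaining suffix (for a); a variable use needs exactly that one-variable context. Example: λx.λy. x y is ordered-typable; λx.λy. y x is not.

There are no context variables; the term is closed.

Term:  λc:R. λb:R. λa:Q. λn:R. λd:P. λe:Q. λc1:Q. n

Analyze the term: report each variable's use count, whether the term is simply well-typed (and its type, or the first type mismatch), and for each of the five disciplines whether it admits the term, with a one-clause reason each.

variable uses: c [bound]: 0; b [bound]: 0; a [bound]: 0; n [bound]: 1; d [bound]: 0; e [bound]: 0; c1 [bound]: 0
uses in reading order: n
typing: well-typed at R → R → Q → R → P → Q → Q → R
ordered: ✗ — unused: c, b, a, d, e, c1 — weakening required
linear: ✗ — unused: c, b, a, d, e, c1 — weakening required
affine: ✓ — at most one use each (c, b, a, n, d, e, c1)
relevant: ✗ — unused: c, b, a, d, e, c1 — weakening required
unrestricted: ✓ — simply typable at R → R → Q → R → P → Q → Q → R; W, C, E all held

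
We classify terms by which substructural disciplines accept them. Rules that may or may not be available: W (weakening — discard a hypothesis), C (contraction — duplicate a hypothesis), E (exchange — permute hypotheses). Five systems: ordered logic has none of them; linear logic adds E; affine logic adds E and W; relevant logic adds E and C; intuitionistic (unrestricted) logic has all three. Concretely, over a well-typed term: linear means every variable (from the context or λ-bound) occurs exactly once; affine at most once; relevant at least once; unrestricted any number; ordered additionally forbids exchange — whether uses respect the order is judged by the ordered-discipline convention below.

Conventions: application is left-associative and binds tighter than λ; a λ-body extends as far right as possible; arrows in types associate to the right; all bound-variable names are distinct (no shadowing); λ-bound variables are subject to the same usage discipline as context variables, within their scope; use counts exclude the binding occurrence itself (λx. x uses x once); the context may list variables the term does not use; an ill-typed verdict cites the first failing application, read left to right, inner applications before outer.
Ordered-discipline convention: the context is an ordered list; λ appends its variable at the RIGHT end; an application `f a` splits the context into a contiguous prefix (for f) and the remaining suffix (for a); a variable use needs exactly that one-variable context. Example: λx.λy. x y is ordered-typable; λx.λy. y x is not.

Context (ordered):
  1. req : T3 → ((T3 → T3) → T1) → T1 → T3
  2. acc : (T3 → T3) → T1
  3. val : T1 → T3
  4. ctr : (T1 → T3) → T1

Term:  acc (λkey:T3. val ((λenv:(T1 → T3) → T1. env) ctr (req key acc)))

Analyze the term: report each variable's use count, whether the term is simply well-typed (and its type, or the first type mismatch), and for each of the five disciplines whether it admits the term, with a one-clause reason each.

variable uses: req: 1, acc: 2, val: 1, ctr: 1, key (λ-bound): 1, env (λ-bound): 1
left-to-right use order: acc, val, env, ctr, req, key, acc
typing: well-typed at T1
ordered: ✗ — acc ×2 used more than once (contraction)
linear: ✗ — acc ×2 used more than once (contraction)
affine: ✗ — acc ×2 used more than once (contraction)
relevant: ✓ — req, acc, val, ctr, key, env: all used, weakening unneeded
unrestricted: ✓ — typability at T1 is all that's needed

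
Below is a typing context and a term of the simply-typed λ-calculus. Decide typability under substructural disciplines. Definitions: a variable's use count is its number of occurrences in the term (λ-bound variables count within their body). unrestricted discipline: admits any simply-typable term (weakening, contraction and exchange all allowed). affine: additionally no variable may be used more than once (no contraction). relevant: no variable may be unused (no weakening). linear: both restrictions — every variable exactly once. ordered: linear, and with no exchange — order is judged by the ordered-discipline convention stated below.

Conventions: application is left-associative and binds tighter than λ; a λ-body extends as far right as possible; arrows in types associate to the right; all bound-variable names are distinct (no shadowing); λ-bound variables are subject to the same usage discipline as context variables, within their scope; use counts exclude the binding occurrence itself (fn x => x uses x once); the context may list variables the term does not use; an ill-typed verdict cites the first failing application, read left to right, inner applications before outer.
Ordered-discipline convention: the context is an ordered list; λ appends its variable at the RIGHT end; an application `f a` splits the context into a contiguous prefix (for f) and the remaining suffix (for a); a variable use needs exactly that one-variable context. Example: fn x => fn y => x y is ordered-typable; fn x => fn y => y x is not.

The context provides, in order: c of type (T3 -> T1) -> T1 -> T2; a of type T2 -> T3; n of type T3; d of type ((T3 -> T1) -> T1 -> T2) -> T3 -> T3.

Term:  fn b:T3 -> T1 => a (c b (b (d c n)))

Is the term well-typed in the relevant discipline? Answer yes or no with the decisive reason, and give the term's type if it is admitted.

yes — at least one use each (c, a, n, d, b); term : (T3 -> T1) -> T3
counts: c ×2; a ×1; n ×1; d ×1; b (λ-bound) ×2
uses in reading order: a, c, b, b, d, c, n
typing: well-typed at (T3 -> T1) -> T3
all disciplines: ordered ✗ | linear ✗ | affine ✗ | relevant ✓ | unrestricted ✓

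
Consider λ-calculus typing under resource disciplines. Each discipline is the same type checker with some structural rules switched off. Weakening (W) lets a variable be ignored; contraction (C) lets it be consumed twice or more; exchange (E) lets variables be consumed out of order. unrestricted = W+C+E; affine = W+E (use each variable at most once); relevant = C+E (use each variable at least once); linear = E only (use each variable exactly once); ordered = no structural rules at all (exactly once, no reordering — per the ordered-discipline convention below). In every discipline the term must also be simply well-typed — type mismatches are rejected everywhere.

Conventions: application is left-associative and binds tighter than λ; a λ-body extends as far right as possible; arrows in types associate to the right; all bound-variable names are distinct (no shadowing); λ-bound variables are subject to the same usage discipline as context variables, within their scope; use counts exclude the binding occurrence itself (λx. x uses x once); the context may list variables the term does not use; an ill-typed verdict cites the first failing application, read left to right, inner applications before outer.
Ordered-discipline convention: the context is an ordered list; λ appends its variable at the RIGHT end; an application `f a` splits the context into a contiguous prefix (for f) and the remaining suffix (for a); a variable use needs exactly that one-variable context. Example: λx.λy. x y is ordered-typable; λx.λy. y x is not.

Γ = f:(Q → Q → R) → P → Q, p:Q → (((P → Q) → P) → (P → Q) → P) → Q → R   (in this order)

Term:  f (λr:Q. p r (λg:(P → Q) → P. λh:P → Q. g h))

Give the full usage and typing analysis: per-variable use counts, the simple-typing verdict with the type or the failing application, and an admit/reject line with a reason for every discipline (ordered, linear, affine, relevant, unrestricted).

use counts: f ×1; p ×1; r (bound) ×1; g (bound) ×1; h (bound) ×1
use order (left to right): f, p, r, g, h
typing: ✓ — P → Q
ordered ✓ (single-use (f, p, r, g, h), ordered derivation ok)
linear ✓ (exactly-once usage across f, p, r, g, h)
affine ✓ (none of f, p, r, g, h used more than once)
relevant ✓ (f, p, r, g, h: all used, weakening unneeded)
unrestricted ✓ (type-checks (P → Q) and nothing is barred)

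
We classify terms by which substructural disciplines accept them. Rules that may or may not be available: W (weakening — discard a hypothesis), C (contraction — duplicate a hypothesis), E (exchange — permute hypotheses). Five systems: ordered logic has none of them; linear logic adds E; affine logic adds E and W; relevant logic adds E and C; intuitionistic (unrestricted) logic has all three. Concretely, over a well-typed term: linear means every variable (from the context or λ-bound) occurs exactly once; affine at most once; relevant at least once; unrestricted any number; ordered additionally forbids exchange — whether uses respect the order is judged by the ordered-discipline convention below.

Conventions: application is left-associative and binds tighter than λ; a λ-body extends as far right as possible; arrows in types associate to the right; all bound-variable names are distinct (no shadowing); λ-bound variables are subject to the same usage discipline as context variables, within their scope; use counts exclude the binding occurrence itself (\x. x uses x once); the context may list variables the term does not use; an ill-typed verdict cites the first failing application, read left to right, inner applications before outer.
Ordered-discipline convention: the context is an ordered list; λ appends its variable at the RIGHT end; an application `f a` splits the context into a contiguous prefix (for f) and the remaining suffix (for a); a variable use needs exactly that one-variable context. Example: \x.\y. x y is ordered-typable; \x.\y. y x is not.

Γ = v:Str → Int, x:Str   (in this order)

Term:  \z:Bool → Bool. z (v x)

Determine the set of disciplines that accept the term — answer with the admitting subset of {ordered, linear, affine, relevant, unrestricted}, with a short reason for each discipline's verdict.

admitting disciplines: none
variable uses: v: 1×, x: 1×, z (bound): 1×
left-to-right use order: z, v, x
typing: ill-typed: argument of type Int where Bool is required
ordered: ✗ — the type mismatch rejects it
linear: ✗ — not simply typable
affine: ✗ — fails simple typing
relevant: ✗ — a type mismatch blocks all five
unrestricted: ✗ — the type mismatch rejects it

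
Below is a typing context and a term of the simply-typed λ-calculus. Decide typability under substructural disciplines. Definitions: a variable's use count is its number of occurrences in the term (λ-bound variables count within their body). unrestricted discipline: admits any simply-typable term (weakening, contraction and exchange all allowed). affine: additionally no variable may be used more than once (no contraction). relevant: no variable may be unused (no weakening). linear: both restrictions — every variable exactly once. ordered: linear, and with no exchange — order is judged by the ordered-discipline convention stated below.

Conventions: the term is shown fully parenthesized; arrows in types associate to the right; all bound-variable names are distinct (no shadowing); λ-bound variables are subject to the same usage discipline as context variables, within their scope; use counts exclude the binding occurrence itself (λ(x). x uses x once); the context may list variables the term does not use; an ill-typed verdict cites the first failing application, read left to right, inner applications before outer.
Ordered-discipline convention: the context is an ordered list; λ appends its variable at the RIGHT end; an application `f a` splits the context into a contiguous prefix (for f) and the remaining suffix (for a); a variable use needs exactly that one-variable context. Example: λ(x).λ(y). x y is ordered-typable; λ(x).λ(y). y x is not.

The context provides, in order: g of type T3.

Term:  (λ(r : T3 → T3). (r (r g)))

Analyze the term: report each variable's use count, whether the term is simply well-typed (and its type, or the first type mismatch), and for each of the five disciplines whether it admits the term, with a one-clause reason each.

use counts: g: 1×; r (bound): 2×
left-to-right use order: r, r, g
typing: well-typed at (T3 → T3) → T3
ordered: ✗ — repeated use of r ×2
linear: ✗ — repeated use of r ×2
affine: ✗ — repeated use of r ×2
relevant: ✓ — g, r: all used, weakening unneeded
unrestricted: ✓ — well-typed at (T3 → T3) → T3; no restrictions here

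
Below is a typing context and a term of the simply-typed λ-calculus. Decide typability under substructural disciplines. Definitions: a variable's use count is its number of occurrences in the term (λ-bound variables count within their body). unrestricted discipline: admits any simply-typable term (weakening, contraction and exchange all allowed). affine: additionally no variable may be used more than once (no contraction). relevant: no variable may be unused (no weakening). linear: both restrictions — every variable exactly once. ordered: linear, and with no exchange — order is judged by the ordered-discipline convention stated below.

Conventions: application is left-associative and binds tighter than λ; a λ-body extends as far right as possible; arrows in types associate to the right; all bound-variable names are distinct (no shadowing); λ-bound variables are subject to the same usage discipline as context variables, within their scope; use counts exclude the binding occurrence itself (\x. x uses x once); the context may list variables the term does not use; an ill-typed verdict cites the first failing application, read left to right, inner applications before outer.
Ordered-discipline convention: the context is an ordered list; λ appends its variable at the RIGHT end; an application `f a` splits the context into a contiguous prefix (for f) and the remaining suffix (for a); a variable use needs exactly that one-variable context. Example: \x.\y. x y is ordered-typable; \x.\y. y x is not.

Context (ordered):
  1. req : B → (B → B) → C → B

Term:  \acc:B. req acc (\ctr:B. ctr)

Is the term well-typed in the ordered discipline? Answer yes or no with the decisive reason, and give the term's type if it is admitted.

yes — req, acc, ctr: once each, no exchange needed; term : B → C → B
use counts: req=1, acc [bound]=1, ctr [bound]=1
order of uses: req, acc, ctr
typing: well-typed — term : B → C → B
across the five disciplines: ordered ✓ | linear ✓ | affine ✓ | relevant ✓ | unrestricted ✓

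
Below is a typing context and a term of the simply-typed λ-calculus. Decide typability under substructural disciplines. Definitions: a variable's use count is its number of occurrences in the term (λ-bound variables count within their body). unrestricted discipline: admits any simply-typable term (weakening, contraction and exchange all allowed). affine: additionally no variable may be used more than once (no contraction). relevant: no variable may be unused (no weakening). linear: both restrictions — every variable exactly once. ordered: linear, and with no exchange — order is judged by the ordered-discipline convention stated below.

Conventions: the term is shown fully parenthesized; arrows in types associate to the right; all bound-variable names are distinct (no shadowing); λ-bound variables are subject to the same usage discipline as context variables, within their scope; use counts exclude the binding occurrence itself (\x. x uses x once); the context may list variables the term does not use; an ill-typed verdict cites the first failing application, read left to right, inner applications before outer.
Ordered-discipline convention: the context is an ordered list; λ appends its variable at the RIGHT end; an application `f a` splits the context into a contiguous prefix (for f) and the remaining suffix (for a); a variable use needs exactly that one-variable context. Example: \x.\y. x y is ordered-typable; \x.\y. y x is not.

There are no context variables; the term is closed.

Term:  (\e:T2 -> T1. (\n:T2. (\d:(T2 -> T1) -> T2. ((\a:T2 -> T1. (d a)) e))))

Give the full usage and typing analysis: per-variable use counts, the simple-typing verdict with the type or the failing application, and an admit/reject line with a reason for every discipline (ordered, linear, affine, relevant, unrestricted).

counts: e (bound)=1, n (bound)=0, d (bound)=1, a (bound)=1
uses in reading order: d, a, e
typing: the term checks, with type (T2 -> T1) -> T2 -> ((T2 -> T1) -> T2) -> T2
ordered: ✗ — n left unused
linear: ✗ — n left unused
affine: ✓ — e, n, d, a: no repeats, contraction unneeded
relevant: ✗ — n left unused
unrestricted: ✓ — type-checks ((T2 -> T1) -> T2 -> ((T2 -> T1) -> T2) -> T2) and nothing is barred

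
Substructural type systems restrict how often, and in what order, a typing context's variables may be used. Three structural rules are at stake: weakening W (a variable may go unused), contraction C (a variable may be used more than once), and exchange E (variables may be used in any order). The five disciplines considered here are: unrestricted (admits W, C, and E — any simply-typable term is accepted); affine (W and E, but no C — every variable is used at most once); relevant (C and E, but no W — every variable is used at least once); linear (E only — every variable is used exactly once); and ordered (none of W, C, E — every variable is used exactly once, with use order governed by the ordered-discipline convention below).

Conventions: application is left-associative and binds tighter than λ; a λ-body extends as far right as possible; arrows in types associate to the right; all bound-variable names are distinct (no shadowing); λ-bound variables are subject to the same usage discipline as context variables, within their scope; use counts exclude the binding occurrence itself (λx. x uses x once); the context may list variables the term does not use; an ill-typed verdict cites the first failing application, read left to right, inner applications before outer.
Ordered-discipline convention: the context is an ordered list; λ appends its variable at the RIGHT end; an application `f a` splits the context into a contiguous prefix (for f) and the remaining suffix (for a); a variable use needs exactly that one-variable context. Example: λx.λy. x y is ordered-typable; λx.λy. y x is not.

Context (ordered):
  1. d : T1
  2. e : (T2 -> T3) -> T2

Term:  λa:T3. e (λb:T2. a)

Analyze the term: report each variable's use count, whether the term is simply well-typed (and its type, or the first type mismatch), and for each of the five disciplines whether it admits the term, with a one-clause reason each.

use counts: d: 0; e: 1; a (λ-bound): 1; b (λ-bound): 0
uses in reading order: e, a
typing: well-typed — term : T3 -> T2
ordered ✗ (d, b left unused)
linear ✗ (d, b left unused)
affine ✓ (d, e, a, b: no repeats, contraction unneeded)
relevant ✗ (d, b left unused)
unrestricted ✓ (simply typable at T3 -> T2; W, C, E all held)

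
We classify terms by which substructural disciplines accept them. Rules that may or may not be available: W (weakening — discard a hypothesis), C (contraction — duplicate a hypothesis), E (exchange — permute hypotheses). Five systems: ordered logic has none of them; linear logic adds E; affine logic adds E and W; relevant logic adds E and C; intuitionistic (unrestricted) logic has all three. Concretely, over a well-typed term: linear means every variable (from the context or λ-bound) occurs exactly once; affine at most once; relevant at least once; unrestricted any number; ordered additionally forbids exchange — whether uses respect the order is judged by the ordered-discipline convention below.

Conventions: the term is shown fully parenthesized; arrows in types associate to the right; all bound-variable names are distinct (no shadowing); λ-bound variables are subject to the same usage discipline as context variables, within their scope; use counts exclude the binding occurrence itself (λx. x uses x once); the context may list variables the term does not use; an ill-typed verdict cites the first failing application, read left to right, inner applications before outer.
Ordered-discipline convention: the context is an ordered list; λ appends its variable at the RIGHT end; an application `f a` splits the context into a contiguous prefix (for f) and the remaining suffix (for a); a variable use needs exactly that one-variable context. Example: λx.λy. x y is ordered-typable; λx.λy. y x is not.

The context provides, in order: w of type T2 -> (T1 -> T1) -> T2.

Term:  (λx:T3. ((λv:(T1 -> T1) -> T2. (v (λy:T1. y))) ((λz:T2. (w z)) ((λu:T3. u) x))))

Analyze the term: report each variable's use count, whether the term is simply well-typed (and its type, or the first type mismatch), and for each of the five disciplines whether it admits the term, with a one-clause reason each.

counts: w ×1; x [bound] ×1; v [bound] ×1; y [bound] ×1; z [bound] ×1; u [bound] ×1
uses in reading order: v, y, w, z, u, x
typing: ill-typed: argument of type T3 where T2 is required
ordered: ✗ — fails simple typing
linear: ✗ — a type mismatch blocks all five
affine: ✗ — the type mismatch rejects it
relevant: ✗ — not simply typable
unrestricted: ✗ — fails simple typing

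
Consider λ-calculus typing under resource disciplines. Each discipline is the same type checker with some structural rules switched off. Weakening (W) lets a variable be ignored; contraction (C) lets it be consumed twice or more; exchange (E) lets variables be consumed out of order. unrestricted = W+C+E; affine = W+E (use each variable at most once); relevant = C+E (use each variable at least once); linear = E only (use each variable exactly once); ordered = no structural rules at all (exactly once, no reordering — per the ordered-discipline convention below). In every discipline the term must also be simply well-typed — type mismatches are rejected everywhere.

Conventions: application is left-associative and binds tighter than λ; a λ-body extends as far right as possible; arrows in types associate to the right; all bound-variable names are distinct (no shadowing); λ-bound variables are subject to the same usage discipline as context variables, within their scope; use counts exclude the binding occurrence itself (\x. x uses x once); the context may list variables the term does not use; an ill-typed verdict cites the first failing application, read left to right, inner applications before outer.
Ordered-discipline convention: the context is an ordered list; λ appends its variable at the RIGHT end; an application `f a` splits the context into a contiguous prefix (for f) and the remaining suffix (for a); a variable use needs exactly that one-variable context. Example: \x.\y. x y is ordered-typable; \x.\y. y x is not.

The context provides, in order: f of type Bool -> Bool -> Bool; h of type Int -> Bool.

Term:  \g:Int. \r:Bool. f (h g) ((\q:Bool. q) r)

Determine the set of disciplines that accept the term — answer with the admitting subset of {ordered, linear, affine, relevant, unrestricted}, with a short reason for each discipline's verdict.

accepted by: ordered, linear, affine, relevant, unrestricted
use counts: f: 1×; h: 1×; g (bound): 1×; r (bound): 1×; q (bound): 1×
order of uses: f, h, g, q, r
typing: the term checks, with type Int -> Bool -> Bool
ordered: ✓, single-use (f, h, g, r, q), ordered derivation ok
linear: ✓, exactly-once usage across f, h, g, r, q
affine: ✓, no duplicate uses among f, h, g, r, q
relevant: ✓, none of f, h, g, r, q goes unused
unrestricted: ✓, simply typable at Int -> Bool -> Bool; W, C, E all held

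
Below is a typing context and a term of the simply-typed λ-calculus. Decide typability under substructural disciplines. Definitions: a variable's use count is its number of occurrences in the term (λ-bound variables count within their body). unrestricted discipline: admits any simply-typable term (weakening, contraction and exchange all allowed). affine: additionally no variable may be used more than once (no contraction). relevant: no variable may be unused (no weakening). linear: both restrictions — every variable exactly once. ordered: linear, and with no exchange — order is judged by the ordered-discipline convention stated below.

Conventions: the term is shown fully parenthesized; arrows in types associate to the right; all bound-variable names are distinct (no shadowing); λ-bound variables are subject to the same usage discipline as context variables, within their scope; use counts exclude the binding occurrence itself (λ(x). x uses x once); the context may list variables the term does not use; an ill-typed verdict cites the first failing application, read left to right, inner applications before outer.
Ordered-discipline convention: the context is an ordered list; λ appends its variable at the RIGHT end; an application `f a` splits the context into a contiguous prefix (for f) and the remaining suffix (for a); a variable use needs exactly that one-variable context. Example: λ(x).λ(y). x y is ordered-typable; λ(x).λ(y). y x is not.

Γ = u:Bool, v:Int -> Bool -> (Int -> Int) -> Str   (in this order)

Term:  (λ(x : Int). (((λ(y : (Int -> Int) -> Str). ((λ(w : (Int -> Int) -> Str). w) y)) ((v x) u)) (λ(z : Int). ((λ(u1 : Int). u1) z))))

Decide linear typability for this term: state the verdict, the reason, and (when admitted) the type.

yes — exactly-once usage across u, v, x, y, w, z, u1; term : Int -> Str
counts: u ×1; v ×1; x (λ-bound) ×1; y (λ-bound) ×1; w (λ-bound) ×1; z (λ-bound) ×1; u1 (λ-bound) ×1
order of uses: w, y, v, x, u, u1, z
typing: the term checks, with type Int -> Str
summary: ordered ✗; linear ✓; affine ✓; relevant ✓; unrestricted ✓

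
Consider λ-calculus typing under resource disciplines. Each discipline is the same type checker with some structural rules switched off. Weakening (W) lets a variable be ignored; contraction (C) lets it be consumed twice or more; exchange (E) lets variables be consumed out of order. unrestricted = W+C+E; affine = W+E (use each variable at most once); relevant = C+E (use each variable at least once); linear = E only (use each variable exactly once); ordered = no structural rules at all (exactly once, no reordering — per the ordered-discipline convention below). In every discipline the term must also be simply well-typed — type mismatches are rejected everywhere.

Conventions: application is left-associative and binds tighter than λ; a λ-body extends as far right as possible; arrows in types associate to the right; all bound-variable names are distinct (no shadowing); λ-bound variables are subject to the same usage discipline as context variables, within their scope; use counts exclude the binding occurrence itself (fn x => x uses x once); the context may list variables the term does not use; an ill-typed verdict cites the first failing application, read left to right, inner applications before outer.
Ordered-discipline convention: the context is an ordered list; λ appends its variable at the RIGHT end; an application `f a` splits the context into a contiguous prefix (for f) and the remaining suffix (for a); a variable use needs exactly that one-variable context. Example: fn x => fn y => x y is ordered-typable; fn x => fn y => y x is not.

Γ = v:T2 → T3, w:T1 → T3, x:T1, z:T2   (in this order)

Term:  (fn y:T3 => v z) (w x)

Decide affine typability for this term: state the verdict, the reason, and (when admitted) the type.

yes — none of v, w, x, z, y used more than once; term : T3
usage: v ×1, w ×1, x ×1, z ×1, y (λ-bound) ×0
uses in reading order: v, z, w, x
typing: the term checks, with type T3
all disciplines: ordered ✗ | linear ✗ | affine ✓ | relevant ✗ | unrestricted ✓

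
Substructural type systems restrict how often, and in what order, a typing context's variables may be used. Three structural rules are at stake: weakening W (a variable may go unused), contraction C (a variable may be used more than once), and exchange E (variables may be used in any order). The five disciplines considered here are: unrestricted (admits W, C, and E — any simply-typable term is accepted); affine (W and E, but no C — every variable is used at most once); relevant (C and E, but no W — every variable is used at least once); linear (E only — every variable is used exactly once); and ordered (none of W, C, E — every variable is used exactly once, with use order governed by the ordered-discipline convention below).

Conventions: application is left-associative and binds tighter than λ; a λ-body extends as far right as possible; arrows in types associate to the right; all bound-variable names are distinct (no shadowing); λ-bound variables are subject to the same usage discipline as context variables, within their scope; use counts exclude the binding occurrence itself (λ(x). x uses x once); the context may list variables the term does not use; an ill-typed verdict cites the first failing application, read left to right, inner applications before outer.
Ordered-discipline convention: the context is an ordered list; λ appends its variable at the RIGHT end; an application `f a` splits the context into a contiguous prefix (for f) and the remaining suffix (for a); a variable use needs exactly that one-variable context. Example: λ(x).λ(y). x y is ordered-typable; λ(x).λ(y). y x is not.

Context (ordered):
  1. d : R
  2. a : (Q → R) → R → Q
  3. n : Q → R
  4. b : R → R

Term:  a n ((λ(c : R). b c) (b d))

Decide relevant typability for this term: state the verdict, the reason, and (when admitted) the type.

yes — none of d, a, n, b, c goes unused; term : Q
counts: d ×1; a ×1; n ×1; b ×2; c [bound] ×1
left-to-right use order: a, n, b, c, b, d
typing: ✓ — Q
across the five disciplines: ordered ✗, linear ✗, affine ✗, relevant ✓, unrestricted ✓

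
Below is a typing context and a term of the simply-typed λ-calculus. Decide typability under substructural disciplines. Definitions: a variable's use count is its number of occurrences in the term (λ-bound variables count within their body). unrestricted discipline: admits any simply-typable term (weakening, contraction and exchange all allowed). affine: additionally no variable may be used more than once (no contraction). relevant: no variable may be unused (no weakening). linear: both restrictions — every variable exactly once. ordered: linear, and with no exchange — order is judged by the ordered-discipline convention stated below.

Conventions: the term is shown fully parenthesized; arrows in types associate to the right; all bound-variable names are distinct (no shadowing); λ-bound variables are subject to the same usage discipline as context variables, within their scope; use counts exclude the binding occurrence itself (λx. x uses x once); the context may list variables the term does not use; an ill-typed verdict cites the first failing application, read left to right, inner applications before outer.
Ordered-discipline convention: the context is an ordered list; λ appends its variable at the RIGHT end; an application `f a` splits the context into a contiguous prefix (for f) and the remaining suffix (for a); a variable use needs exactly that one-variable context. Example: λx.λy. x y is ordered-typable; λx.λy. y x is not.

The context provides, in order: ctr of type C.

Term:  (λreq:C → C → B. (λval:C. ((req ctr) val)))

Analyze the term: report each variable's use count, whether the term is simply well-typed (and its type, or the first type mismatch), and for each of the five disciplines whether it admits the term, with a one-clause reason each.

use counts: ctr=1, req (bound)=1, val (bound)=1
left-to-right use order: req, ctr, val
typing: the term checks, with type (C → C → B) → C → B
ordered: ✗, no contiguous prefix/suffix split fits req, ctr, val
linear: ✓, single use per variable (ctr, req, val)
affine: ✓, at most one use each (ctr, req, val)
relevant: ✓, every one of ctr, req, val appears
unrestricted: ✓, type-checks ((C → C → B) → C → B) and nothing is barred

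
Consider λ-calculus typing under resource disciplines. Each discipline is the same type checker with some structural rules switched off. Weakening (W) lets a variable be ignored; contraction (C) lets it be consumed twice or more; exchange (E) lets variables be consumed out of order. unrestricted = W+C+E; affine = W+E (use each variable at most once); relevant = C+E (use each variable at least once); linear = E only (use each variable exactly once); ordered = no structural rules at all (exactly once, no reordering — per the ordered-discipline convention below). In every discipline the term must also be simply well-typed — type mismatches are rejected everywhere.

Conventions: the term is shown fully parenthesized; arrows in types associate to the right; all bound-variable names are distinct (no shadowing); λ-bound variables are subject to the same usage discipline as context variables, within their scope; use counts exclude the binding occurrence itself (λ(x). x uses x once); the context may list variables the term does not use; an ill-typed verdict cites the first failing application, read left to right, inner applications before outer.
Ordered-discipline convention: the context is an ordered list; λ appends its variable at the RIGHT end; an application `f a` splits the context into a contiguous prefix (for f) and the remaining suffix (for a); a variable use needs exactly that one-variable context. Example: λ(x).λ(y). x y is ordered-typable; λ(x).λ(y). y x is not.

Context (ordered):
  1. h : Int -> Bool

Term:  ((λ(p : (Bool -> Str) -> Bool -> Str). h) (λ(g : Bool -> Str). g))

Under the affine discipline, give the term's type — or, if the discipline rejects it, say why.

term : Int -> Bool
counts: h: 1×; p [bound]: 0×; g [bound]: 1×
use order (left to right): h, g
typing: well-typed at Int -> Bool
across the five disciplines: ordered ✗, linear ✗, affine ✓, relevant ✗, unrestricted ✓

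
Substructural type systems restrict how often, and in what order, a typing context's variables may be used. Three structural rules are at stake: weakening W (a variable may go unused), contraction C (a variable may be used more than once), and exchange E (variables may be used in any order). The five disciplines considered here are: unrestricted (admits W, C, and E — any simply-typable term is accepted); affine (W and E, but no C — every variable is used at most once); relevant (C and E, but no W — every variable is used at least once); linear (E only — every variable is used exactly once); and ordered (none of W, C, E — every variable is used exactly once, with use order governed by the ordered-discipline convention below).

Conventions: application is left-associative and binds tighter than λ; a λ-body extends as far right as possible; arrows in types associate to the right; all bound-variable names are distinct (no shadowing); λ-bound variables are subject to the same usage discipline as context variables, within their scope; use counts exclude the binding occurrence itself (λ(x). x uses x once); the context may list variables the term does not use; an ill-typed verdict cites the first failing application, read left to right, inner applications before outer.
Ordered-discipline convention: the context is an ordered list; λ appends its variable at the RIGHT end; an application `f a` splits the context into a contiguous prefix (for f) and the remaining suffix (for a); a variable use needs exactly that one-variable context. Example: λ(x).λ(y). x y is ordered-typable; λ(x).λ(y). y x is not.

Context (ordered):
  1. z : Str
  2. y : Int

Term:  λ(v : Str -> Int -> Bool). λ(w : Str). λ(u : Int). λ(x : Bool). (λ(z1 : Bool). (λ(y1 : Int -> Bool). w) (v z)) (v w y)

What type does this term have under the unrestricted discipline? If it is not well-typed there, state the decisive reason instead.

term : (Str -> Int -> Bool) -> Str -> Int -> Bool -> Str
use counts: z: 1×; y: 1×; v [bound]: 2×; w [bound]: 2×; u [bound]: 0×; x [bound]: 0×; z1 [bound]: 0×; y1 [bound]: 0×
uses in reading order: w, v, z, v, w, y
typing: well-typed — term : (Str -> Int -> Bool) -> Str -> Int -> Bool -> Str
all disciplines: ordered ✗, linear ✗, affine ✗, relevant ✗, unrestricted ✓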